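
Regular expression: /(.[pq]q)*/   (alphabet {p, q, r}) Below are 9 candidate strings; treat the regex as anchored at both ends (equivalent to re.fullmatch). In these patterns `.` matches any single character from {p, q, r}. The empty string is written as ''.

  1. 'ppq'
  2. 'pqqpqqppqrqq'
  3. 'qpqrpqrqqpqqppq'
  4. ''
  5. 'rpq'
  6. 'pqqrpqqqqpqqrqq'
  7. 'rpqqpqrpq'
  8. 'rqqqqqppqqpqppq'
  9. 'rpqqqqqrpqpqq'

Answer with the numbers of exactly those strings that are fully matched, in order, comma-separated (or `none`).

1 → match
2 → match
3 → match
4 → match
5 → match
6 → match
7 → match
8 → match
9 → no match

1, 2, 3, 4, 5, 6, 7, 8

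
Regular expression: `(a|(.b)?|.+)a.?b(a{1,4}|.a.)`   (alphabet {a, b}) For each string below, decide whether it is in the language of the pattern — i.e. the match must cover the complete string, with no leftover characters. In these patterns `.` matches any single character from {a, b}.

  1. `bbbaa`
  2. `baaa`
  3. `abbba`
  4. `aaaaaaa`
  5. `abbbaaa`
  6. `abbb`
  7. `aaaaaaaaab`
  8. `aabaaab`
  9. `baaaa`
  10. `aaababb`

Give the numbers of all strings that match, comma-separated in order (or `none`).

none

1 → no match
2 → no match
3 → no match
4 → no match
5 → no match
6 → no match
7 → no match
8 → no match
9 → no match
10 → no match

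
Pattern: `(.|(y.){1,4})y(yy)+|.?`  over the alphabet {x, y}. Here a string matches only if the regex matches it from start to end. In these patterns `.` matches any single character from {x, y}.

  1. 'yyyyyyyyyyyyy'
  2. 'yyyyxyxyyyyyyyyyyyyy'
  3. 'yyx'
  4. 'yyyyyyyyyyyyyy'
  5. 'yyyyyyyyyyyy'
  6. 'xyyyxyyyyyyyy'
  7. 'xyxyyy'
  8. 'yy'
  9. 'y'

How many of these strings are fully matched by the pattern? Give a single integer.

1 → match
2 → no match
3 → no match
4 → match
5 → match
6 → no match
7 → no match
8 → no match
9 → match
Total matched: 4

4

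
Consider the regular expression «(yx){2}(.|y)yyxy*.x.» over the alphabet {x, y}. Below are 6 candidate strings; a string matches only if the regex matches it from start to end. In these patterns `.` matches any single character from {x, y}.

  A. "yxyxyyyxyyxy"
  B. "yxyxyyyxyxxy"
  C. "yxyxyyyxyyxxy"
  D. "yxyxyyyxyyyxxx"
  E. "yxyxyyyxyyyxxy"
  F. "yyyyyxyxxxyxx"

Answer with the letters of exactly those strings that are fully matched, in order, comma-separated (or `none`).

A → match
B → match
C → match
D → match
E → match
F → no match — must start with "yx"

A, B, C, D, E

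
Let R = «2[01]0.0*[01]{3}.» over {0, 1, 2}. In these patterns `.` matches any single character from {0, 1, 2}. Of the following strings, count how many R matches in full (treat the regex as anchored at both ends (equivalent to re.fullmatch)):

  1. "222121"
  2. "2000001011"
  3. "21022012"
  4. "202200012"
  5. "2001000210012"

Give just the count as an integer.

1. "222121" → no match
2. "2000001011" → match
3. "21022012" → no match
4. "202200012" → no match
5 → no match
Total matched: 1

1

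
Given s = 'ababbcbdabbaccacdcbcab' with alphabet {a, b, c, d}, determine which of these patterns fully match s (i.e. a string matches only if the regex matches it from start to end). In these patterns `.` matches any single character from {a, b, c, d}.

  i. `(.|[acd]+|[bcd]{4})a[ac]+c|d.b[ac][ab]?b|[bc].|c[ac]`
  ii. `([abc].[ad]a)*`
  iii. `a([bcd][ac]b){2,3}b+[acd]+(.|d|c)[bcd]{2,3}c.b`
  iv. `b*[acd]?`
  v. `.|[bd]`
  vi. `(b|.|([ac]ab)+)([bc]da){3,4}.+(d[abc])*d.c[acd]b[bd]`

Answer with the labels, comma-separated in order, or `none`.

iii

i → no match
ii → no match
iii → match
iv → no match
v → no match
vi → no match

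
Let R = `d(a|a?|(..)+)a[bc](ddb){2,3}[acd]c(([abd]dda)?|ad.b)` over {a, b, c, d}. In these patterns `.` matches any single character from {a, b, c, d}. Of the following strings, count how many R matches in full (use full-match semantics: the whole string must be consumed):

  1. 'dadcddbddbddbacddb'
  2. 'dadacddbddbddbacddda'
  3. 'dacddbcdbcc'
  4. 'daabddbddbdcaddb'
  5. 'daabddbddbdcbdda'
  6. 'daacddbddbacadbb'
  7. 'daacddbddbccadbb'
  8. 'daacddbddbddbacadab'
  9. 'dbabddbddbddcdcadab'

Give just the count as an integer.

6

1 → no match
2 → match
3 → no match
4 → match
5 → match
6 → match
7 → match
8 → match
9 → no match
Total matched: 6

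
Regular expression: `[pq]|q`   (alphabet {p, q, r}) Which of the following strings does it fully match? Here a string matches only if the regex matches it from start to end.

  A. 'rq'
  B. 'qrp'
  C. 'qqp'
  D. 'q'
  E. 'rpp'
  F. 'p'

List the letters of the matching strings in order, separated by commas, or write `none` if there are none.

A → no match
B → no match
C → no match
D → match
E → no match
F → match

D, F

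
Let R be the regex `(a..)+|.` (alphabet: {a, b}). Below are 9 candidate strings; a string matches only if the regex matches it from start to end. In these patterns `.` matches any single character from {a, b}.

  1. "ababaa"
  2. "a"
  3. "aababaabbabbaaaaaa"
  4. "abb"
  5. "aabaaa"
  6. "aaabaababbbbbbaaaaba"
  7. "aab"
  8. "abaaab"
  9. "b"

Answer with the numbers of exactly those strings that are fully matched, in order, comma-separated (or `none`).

1 → no match
2 → match
3 → match
4 → match
5 → match
6 → no match
7 → match
8 → match
9 → match

2, 3, 4, 5, 7, 8, 9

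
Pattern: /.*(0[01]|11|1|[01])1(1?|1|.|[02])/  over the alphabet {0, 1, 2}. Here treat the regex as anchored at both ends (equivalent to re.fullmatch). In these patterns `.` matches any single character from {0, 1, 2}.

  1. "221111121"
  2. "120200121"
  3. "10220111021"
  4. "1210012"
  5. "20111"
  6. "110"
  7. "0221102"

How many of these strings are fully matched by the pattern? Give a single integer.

3

1 → no match
2 → no match
3 → no match
4 → match
5 → match
6 → match
7 → no match
Total matched: 3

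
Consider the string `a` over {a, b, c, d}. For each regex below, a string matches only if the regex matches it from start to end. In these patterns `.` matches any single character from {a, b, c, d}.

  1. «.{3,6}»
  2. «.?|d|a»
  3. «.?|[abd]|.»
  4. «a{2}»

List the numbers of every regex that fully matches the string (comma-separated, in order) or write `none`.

1 → no match
2 → match
3 → match
4 → no match

2, 3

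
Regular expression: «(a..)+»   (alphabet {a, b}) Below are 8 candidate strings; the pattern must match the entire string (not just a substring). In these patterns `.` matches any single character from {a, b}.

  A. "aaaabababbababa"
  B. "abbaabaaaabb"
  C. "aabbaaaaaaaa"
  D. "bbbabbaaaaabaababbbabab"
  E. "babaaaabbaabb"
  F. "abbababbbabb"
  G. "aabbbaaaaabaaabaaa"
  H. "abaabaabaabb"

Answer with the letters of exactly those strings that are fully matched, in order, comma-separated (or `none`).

B, H

A → no match
B. "abbaabaaaabb" → match
C. "aabbaaaaaaaa" → no match
D → no match — must start with "a"
E → no match — must start with "a"
F. "abbababbbabb" → no match
G → no match
H. "abaabaabaabb" → match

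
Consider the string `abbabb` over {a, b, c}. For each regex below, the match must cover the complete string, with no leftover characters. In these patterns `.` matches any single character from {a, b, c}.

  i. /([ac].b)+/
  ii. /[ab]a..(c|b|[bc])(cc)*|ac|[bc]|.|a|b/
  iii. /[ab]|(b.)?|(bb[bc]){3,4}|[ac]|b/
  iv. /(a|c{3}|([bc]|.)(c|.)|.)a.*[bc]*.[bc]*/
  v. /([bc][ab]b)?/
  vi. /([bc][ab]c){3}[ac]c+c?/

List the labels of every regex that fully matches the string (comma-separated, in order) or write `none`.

i

i → match
ii → no match
iii → no match
iv → no match
v → no match
vi → no match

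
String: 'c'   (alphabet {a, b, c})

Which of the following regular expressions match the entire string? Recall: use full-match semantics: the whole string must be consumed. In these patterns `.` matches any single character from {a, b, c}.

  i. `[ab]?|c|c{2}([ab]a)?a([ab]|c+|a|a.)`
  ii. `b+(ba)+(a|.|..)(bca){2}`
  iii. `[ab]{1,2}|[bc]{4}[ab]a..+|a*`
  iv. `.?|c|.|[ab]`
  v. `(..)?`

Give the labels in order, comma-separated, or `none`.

i, iv

i → match
ii → no match — must start with 'b'
iii → no match
iv → match
v → no match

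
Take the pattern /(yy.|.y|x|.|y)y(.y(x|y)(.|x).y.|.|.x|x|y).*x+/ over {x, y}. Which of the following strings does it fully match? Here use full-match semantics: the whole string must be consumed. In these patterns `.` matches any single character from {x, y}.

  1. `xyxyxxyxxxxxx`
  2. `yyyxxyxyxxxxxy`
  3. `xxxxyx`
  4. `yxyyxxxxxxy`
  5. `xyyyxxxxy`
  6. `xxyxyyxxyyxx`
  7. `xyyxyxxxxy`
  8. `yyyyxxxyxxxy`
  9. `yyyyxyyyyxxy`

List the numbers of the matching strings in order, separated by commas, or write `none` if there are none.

1

1 → match
2 → no match — must end with `x`
3 → no match
4 → no match — must end with `x`
5 → no match — must end with `x`
6 → no match
7 → no match — must end with `x`
8 → no match — must end with `x`
9 → no match — must end with `x`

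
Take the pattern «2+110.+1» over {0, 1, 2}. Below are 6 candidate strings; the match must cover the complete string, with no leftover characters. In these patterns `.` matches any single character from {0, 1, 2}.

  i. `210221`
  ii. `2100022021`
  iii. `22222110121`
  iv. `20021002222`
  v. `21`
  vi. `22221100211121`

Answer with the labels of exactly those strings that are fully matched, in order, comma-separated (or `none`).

i → no match
ii → no match
iii → match
iv → no match — must end with `1`
v → no match
vi → match

iii, vi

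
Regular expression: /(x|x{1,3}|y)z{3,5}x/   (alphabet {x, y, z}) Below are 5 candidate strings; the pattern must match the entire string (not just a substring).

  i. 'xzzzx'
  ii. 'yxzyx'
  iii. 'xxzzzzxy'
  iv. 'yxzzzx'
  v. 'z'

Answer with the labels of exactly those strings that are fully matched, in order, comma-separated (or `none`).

i

i → match
ii → no match — must end with 'zx'
iii → no match — must end with 'zx'
iv → no match
v → no match — must end with 'zx'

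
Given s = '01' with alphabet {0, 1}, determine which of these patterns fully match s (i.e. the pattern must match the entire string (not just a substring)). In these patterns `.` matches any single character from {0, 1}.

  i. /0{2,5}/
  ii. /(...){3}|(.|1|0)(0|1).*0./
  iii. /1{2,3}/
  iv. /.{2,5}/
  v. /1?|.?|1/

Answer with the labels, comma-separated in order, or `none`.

iv

i → no match — must end with '0'
ii → no match
iii → no match — must start with '1'
iv → match
v → no match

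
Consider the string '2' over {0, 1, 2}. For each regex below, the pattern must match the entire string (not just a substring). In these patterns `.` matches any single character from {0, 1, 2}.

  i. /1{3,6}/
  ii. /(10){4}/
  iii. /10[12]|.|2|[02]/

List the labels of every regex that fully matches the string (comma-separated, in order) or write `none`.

i → no match — must start with '1'
ii → no match — must start with '10'
iii → match

iii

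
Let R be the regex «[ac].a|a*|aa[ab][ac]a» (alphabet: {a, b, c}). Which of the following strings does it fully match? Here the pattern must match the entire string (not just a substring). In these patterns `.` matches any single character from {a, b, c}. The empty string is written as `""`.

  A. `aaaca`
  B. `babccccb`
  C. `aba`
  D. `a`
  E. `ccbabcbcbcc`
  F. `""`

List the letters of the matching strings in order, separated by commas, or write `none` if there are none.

A, C, D, F

A → match
B → no match
C → match
D → match
E → no match
F → match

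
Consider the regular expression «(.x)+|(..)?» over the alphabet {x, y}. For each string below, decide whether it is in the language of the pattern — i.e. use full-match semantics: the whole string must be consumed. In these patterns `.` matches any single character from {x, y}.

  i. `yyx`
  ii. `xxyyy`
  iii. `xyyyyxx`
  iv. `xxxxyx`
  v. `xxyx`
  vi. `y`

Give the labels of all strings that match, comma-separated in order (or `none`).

i → no match
ii → no match
iii → no match
iv → match
v → match
vi → no match

iv, v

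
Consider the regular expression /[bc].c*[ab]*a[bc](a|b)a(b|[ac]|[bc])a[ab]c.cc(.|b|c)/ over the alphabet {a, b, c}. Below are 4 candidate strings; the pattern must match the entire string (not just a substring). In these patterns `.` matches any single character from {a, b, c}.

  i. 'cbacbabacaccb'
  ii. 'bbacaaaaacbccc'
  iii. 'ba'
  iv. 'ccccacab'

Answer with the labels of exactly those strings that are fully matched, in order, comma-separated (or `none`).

ii

i → no match
ii → match
iii. 'ba' → no match
iv. 'ccccacab' → no match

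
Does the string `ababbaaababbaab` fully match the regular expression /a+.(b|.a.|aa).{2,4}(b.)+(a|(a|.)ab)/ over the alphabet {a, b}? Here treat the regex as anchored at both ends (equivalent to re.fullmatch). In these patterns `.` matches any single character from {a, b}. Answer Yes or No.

No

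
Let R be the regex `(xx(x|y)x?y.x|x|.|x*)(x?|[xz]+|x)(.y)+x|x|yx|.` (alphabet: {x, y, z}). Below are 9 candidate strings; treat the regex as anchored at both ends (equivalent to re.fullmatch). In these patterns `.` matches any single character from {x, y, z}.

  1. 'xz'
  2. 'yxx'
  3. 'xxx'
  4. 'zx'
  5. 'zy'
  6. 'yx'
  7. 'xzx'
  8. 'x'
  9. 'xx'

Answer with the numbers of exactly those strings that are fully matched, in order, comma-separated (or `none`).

1 → no match
2 → no match
3 → no match
4 → no match
5 → no match
6 → match
7 → no match
8 → match
9 → no match

6, 8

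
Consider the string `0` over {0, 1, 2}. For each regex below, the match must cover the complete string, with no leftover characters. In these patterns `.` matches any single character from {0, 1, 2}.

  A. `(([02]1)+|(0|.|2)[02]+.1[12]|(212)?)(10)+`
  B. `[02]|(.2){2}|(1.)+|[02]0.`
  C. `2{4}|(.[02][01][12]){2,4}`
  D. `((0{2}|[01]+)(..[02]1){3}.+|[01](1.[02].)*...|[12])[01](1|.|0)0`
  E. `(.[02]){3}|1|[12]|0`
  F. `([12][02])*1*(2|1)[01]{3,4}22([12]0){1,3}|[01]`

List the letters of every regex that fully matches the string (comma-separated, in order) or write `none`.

B, E, F

A → no match — must end with `10`
B → match
C → no match
D → no match
E → match
F → match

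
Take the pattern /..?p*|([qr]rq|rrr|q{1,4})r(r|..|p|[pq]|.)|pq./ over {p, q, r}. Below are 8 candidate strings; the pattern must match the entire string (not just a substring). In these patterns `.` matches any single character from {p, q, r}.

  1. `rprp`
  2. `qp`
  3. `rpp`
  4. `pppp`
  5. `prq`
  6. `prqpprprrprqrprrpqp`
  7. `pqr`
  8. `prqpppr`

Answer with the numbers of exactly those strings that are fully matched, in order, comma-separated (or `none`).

2, 3, 4, 7

1 → no match
2 → match
3 → match
4 → match
5 → no match
6 → no match
7 → match
8 → no match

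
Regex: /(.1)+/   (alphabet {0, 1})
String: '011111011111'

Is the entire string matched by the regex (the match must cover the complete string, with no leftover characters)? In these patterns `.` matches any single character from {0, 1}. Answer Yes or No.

Yes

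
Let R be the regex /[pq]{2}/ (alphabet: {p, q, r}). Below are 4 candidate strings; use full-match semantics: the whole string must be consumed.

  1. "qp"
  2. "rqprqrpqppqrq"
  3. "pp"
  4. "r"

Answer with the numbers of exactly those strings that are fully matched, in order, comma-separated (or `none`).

1, 3

1. "qp" → match
2 → no match
3. "pp" → match
4. "r" → no match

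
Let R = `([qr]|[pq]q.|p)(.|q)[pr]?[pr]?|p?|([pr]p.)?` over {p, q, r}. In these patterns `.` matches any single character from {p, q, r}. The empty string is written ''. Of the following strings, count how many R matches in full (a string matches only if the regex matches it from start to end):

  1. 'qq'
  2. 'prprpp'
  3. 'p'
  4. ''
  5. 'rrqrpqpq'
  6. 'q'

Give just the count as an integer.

1 → match
2 → no match
3 → match
4 → match
5 → no match
6 → no match
Total matched: 3

3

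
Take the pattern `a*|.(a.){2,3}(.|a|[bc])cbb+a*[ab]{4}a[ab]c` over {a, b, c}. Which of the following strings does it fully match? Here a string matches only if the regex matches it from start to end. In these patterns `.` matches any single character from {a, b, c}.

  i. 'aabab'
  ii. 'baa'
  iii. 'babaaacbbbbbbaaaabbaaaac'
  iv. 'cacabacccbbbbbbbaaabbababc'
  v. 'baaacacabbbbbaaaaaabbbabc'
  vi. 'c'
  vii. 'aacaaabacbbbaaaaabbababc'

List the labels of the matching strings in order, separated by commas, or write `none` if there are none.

i → no match
ii → no match
iii → match
iv → match
v → no match
vi → no match
vii → match

iii, iv, vii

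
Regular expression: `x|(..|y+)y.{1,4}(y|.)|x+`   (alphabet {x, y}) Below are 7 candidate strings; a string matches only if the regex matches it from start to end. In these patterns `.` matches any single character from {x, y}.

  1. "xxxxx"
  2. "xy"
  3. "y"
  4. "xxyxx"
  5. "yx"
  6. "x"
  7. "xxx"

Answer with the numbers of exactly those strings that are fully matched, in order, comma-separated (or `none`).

1, 4, 6, 7

1. "xxxxx" → match
2. "xy" → no match
3. "y" → no match
4. "xxyxx" → match
5. "yx" → no match
6. "x" → match
7. "xxx" → match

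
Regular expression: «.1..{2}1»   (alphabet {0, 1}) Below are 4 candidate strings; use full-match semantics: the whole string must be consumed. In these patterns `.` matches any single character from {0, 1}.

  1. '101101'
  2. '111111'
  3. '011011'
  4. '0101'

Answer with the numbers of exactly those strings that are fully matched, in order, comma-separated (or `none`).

2, 3

1. '101101' → no match
2. '111111' → match
3. '011011' → match
4. '0101' → no match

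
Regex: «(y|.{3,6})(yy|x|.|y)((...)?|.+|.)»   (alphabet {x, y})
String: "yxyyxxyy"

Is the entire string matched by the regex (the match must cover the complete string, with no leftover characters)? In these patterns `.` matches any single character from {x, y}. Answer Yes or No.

Yes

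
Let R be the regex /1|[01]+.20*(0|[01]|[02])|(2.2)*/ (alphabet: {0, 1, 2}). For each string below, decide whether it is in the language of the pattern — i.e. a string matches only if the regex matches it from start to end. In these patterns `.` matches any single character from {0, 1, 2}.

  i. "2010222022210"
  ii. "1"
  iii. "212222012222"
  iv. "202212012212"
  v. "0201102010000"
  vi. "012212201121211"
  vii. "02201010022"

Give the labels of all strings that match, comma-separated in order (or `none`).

i → no match
ii → match
iii → no match
iv → no match
v → no match
vi → no match
vii → no match

ii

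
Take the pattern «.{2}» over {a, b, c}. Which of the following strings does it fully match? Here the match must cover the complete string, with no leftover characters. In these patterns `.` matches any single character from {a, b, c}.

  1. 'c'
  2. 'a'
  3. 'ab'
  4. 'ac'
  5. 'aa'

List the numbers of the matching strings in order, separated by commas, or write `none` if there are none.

1 → no match
2 → no match
3 → match
4 → match
5 → match

3, 4, 5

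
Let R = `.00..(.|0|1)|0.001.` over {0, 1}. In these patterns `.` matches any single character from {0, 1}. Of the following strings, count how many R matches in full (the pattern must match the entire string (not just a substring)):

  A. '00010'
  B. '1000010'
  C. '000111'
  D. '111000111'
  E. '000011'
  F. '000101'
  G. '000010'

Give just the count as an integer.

A → no match
B → no match
C → match
D → no match
E → match
F → match
G → match
Total matched: 4

4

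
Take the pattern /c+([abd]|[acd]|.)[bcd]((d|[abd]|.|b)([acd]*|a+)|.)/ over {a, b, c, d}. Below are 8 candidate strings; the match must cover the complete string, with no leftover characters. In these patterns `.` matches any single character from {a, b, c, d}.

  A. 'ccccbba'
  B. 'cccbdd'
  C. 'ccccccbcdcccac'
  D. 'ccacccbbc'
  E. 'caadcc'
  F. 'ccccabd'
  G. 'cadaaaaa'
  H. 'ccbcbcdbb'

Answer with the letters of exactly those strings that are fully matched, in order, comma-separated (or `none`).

A, B, C, F, G

A. 'ccccbba' → match
B. 'cccbdd' → match
C → match
D. 'ccacccbbc' → no match
E. 'caadcc' → no match
F. 'ccccabd' → match
G. 'cadaaaaa' → match
H. 'ccbcbcdbb' → no match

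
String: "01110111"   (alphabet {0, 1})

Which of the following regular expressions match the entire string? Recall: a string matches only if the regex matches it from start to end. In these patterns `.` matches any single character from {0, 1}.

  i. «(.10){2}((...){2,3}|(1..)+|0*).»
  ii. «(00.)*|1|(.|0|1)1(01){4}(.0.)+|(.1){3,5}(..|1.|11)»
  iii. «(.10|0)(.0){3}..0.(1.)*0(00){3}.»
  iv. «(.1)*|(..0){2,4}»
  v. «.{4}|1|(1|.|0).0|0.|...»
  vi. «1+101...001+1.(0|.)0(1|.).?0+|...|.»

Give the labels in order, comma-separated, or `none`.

i → no match
ii → match
iii → no match
iv → match
v → no match
vi → no match

ii, iv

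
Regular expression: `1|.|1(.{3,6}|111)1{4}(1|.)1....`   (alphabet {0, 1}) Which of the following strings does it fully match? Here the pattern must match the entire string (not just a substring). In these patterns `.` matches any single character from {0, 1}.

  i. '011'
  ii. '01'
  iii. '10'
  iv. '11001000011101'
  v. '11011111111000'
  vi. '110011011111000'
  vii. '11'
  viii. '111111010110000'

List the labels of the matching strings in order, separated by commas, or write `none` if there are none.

i → no match
ii → no match
iii → no match
iv → no match
v → match
vi → no match
vii → no match
viii → no match

v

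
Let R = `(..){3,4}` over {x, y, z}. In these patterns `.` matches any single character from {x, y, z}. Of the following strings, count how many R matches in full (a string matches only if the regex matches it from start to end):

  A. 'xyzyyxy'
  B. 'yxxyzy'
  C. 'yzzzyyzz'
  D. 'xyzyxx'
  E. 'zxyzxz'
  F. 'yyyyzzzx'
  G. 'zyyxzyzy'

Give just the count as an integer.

6

A → no match
B → match
C → match
D → match
E → match
F → match
G → match
Total matched: 6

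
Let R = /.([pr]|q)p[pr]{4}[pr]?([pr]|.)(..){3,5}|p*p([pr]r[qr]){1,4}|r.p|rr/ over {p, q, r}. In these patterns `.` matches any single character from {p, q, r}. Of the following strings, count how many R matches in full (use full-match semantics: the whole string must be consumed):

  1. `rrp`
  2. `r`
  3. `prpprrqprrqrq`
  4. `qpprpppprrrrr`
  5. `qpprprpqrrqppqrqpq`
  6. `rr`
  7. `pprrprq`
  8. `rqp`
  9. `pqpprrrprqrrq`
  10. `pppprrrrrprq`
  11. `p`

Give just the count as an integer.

6

1 → match
2 → no match
3 → no match
4 → no match
5 → match
6 → match
7 → match
8 → match
9 → no match
10 → match
11 → no match
Total matched: 6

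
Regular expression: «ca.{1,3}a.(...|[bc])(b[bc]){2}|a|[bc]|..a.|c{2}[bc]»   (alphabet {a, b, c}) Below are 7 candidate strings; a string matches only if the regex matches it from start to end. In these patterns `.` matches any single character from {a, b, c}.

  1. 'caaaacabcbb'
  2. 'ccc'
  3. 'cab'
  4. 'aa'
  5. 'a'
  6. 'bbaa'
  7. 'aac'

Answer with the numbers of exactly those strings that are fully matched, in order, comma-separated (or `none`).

2, 5, 6

1 → no match
2 → match
3 → no match
4 → no match
5 → match
6 → match
7 → no match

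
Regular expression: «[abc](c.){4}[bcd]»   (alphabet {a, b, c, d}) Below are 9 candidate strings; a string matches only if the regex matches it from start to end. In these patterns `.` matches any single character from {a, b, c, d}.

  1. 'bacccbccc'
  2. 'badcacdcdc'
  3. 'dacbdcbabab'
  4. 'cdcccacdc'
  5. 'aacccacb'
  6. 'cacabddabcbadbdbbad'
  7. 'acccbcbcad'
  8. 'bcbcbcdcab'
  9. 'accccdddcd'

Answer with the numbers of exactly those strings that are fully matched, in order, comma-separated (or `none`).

1 → no match
2 → no match
3 → no match
4 → no match
5 → no match
6 → no match
7 → match
8 → match
9 → no match

7, 8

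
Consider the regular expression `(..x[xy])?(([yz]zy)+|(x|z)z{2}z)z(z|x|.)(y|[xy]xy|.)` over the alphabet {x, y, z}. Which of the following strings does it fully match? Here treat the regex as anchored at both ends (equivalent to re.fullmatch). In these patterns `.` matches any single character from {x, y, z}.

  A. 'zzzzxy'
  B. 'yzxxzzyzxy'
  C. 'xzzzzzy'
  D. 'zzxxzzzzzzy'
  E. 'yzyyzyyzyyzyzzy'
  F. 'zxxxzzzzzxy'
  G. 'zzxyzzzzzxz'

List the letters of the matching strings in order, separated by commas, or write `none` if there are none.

A → no match
B → match
C → match
D → match
E → match
F → match
G → match

B, C, D, E, F, G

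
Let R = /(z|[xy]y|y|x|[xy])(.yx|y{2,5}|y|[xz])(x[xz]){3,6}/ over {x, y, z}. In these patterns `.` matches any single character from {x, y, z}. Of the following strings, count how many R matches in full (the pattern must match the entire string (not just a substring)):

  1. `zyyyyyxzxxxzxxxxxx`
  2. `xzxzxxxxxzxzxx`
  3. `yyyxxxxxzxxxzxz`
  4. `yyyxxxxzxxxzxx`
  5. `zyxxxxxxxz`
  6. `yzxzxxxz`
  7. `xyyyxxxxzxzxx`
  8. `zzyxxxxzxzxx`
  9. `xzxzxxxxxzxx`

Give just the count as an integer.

1 → match
2 → match
3 → match
4 → match
5 → match
6 → match
7 → match
8 → match
9 → match
Total matched: 9

9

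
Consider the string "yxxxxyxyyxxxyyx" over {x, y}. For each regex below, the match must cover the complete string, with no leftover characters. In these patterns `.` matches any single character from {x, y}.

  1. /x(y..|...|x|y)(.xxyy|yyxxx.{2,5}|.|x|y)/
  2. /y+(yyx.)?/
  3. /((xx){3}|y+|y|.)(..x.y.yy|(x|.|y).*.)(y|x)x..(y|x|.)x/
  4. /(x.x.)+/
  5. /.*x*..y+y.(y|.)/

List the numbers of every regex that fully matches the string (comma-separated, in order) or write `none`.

3

1 → no match — must start with "x"
2 → no match
3 → match
4 → no match — must start with "x"
5 → no match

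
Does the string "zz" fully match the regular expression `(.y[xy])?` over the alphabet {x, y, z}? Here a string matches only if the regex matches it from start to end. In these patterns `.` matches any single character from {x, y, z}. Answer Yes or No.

No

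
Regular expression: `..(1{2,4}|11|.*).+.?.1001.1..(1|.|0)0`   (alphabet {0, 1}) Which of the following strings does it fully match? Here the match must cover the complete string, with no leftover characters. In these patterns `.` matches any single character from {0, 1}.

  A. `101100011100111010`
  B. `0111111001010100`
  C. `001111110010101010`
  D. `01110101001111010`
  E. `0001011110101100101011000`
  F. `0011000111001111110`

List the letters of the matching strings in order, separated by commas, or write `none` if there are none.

B, D, F

A → no match
B → match
C → no match
D → match
E → no match
F → match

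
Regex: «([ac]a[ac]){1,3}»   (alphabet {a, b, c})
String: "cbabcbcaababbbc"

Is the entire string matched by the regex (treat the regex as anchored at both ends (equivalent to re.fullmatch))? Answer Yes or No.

No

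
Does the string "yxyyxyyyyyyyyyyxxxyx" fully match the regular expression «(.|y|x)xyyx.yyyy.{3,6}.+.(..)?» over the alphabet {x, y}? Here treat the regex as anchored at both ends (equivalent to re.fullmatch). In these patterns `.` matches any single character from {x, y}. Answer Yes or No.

Yes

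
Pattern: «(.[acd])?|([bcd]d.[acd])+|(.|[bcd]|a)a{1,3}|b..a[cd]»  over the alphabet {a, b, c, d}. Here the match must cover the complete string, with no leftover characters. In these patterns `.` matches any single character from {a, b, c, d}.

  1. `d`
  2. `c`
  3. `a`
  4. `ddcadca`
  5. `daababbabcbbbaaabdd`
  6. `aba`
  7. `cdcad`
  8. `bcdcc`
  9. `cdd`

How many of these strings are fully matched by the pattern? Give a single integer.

1. `d` → no match
2. `c` → no match
3. `a` → no match
4. `ddcadca` → no match
5 → no match
6. `aba` → no match
7. `cdcad` → no match
8. `bcdcc` → no match
9. `cdd` → no match
Total matched: 0

0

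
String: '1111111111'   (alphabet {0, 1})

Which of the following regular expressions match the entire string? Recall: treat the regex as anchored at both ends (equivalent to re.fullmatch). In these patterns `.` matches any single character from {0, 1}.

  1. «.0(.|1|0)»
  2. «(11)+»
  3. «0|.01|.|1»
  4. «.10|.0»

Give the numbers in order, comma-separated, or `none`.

1 → no match
2 → match
3 → no match
4 → no match

2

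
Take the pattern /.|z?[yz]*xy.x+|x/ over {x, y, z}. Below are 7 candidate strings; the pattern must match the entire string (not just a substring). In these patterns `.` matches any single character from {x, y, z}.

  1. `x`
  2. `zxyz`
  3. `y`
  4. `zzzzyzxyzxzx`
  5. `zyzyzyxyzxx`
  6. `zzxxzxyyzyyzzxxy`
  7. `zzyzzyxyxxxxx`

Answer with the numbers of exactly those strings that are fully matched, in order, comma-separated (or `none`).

1, 3, 5, 7

1 → match
2 → no match
3 → match
4 → no match
5 → match
6 → no match
7 → match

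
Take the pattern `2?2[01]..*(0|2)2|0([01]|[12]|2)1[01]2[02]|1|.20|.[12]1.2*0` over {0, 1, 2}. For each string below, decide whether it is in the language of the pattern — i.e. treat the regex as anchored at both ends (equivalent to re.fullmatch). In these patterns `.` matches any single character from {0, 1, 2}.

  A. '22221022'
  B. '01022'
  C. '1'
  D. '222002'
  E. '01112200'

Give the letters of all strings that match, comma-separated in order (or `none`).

C

A. '22221022' → no match
B. '01022' → no match
C. '1' → match
D. '222002' → no match
E. '01112200' → no match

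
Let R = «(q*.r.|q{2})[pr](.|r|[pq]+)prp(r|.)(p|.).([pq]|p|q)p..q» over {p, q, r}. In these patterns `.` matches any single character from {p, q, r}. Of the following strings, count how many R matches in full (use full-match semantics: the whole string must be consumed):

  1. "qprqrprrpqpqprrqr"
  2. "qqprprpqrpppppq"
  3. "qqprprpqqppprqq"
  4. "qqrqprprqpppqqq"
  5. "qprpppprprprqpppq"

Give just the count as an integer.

1 → no match — must end with "q"
2 → match
3 → match
4 → match
5 → match
Total matched: 4

4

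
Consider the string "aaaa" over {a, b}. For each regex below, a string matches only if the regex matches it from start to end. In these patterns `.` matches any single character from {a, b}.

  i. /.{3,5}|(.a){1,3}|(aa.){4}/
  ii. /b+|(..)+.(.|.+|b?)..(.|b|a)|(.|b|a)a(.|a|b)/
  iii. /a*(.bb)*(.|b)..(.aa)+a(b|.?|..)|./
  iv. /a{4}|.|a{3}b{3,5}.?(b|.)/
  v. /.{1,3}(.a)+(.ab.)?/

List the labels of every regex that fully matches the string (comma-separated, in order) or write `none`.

i, iv, v

i → match
ii → no match
iii → no match
iv → match
v → match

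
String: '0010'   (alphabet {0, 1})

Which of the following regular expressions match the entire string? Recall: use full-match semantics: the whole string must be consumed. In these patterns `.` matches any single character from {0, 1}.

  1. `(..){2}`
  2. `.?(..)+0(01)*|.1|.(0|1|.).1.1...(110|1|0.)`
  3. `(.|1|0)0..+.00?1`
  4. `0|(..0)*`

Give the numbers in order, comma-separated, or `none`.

1 → match
2 → match
3 → no match — must end with '1'
4 → no match

1, 2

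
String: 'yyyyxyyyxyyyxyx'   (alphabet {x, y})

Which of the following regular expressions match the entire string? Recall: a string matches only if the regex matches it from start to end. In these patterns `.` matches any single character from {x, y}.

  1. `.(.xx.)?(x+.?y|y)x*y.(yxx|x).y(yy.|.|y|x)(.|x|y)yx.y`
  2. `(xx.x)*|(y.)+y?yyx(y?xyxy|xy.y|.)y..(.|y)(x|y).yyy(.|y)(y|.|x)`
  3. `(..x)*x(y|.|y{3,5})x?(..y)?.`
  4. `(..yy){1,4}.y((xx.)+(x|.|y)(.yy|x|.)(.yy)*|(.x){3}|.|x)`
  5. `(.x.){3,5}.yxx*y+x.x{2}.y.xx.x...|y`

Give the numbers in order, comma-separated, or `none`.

4

1 → no match — must end with 'y'
2 → no match
3 → no match
4 → match
5 → no match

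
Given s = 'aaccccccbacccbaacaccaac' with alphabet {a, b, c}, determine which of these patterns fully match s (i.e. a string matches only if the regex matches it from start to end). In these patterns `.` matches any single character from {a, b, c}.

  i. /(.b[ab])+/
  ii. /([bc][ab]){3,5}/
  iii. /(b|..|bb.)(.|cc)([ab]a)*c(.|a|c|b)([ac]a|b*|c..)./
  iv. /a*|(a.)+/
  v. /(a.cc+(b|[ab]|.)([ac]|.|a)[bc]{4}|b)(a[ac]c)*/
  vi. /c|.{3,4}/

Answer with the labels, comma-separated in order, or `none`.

v

i → no match
ii → no match
iii → no match
iv → no match
v → match
vi → no match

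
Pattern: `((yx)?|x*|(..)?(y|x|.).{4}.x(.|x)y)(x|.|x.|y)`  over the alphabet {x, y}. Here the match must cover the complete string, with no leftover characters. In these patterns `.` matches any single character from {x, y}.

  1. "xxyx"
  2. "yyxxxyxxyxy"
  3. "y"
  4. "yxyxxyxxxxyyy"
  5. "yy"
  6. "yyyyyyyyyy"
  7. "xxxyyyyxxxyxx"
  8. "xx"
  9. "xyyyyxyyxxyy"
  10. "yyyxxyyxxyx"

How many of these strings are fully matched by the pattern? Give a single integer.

5

1 → no match
2 → match
3 → match
4 → no match
5 → no match
6 → no match
7 → match
8 → match
9 → match
10 → no match
Total matched: 5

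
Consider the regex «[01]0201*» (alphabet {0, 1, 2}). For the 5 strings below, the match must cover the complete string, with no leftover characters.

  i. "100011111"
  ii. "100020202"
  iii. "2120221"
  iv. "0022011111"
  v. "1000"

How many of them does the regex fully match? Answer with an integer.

0

i → no match
ii → no match
iii → no match
iv → no match
v → no match
Total matched: 0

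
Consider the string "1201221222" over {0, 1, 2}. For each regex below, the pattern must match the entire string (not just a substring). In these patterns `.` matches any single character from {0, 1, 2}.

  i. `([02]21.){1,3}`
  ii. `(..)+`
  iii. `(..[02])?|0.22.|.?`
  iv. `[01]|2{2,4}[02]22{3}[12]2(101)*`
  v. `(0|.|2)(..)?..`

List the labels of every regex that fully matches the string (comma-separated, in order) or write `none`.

ii

i → no match
ii → match
iii → no match
iv → no match
v → no match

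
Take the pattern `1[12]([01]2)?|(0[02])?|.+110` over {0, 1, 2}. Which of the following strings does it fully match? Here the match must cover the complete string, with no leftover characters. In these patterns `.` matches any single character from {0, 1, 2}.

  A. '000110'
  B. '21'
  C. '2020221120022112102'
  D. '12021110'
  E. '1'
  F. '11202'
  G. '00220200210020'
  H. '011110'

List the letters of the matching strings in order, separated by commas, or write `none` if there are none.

A, D, H

A. '000110' → match
B. '21' → no match
C → no match
D. '12021110' → match
E. '1' → no match
F. '11202' → no match
G → no match
H. '011110' → match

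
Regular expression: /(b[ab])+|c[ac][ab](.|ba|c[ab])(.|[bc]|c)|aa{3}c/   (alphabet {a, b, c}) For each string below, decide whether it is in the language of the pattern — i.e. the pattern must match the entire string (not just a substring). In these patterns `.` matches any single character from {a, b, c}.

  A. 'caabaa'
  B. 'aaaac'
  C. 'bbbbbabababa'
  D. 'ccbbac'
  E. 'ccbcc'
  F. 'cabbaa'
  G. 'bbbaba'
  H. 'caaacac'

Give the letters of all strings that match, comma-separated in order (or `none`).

A, B, C, D, E, F, G

A → match
B → match
C → match
D → match
E → match
F → match
G → match
H → no match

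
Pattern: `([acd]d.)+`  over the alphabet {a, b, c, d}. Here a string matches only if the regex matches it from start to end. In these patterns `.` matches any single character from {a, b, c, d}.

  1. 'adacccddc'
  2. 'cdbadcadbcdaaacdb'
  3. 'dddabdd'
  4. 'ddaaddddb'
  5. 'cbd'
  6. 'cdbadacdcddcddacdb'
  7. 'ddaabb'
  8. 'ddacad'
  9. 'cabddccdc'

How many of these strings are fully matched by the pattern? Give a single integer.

1. 'adacccddc' → no match
2 → no match
3. 'dddabdd' → no match
4. 'ddaaddddb' → match
5. 'cbd' → no match
6 → match
7. 'ddaabb' → no match
8. 'ddacad' → no match
9. 'cabddccdc' → no match
Total matched: 2

2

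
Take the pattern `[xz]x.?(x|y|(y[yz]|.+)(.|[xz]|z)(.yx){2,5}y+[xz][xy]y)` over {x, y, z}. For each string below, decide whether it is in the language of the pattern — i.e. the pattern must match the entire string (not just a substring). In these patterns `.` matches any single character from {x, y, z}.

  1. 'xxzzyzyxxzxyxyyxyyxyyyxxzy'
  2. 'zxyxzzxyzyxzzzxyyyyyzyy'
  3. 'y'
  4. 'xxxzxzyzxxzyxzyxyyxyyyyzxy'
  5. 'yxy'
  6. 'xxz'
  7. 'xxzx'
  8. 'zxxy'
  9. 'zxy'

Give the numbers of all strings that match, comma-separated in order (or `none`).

4, 7, 8, 9

1 → no match
2 → no match
3 → no match
4 → match
5 → no match
6 → no match
7 → match
8 → match
9 → match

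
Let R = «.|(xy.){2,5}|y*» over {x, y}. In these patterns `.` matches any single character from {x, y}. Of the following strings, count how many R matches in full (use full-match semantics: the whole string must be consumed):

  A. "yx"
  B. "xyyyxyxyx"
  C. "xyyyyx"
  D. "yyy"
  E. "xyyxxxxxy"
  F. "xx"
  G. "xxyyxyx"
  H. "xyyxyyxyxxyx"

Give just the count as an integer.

2

A. "yx" → no match
B. "xyyyxyxyx" → no match
C. "xyyyyx" → no match
D. "yyy" → match
E. "xyyxxxxxy" → no match
F. "xx" → no match
G. "xxyyxyx" → no match
H. "xyyxyyxyxxyx" → match
Total matched: 2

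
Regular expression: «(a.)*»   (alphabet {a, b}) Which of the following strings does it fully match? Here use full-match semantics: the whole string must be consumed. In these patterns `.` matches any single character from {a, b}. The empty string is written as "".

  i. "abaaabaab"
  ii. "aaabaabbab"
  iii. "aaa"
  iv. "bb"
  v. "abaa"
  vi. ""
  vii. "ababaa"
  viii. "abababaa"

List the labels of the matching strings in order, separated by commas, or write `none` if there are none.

v, vi, vii, viii

i → no match
ii → no match
iii → no match
iv → no match
v → match
vi → match
vii → match
viii → match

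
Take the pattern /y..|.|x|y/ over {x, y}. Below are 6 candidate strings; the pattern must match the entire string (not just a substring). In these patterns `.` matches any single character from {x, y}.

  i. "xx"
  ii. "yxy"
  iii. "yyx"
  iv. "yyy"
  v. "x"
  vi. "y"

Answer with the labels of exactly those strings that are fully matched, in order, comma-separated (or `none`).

i → no match
ii → match
iii → match
iv → match
v → match
vi → match

ii, iii, iv, v, vi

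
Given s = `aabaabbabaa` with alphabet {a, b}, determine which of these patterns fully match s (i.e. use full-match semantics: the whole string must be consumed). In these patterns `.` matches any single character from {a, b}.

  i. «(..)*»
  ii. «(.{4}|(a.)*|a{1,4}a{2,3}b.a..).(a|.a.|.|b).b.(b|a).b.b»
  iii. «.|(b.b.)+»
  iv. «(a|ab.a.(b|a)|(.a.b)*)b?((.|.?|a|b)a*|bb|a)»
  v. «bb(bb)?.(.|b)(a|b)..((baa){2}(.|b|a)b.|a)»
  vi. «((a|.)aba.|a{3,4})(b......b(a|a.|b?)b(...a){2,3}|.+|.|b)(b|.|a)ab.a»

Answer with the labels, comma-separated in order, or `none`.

vi

i → no match
ii → no match — must end with `b`
iii → no match
iv → no match
v → no match — must start with `bb`
vi → match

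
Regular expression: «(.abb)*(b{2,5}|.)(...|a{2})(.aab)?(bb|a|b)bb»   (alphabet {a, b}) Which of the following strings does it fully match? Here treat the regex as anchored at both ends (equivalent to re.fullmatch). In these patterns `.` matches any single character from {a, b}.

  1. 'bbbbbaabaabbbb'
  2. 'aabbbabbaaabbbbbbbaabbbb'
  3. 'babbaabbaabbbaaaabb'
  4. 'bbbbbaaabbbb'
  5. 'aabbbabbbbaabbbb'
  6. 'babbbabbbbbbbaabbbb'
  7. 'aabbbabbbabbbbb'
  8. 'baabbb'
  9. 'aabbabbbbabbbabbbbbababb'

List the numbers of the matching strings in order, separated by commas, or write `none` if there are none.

1, 3, 4, 5, 6, 7, 8

1 → match
2 → no match
3 → match
4 → match
5 → match
6 → match
7 → match
8 → match
9 → no match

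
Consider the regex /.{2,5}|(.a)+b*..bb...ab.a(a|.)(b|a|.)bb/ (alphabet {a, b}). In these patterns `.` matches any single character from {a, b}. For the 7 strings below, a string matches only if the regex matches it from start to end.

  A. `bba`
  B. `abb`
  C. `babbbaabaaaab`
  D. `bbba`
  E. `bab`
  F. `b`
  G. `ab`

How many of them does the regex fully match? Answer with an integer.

A → match
B → match
C → no match
D → match
E → match
F → no match
G → match
Total matched: 5

5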